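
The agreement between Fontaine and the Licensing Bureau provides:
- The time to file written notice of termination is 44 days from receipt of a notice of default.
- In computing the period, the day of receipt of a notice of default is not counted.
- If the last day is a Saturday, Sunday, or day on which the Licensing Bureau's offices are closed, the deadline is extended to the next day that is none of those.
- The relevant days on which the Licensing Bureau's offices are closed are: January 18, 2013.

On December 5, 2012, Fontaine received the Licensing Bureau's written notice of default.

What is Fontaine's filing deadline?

January 21, 2013

44 days after December 5, 2012 is January 18, 2013.
January 18, 2013 is a listed holiday; January 19, 2013 is Saturday; January 20, 2013 is Sunday. The next qualifying day is January 21, 2013.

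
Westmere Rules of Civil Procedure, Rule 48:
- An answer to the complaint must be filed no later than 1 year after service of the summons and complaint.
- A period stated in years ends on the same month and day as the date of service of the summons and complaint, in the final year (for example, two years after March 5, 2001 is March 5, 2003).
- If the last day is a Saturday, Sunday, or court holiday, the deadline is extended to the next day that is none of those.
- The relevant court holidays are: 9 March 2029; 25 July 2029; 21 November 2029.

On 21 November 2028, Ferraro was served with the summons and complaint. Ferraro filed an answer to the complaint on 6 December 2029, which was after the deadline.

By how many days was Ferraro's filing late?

1 year after 21 November 2028 is November 21, 2029.
November 21, 2029 is a listed holiday. The next qualifying day is November 22, 2029.
The deadline is November 22, 2029; from November 22, 2029 to December 6, 2029 is 14 days.

14 days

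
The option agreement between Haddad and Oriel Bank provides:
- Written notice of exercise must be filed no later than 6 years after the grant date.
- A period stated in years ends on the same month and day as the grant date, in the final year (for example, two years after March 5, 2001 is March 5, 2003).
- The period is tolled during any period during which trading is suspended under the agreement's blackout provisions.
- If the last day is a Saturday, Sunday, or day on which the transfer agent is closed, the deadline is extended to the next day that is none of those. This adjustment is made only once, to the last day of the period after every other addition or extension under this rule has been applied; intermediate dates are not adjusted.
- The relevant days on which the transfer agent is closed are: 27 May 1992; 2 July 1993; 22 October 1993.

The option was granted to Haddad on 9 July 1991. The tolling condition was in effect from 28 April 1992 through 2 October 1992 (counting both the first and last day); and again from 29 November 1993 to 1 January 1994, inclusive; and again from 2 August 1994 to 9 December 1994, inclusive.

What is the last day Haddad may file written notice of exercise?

6 years after 9 July 1991 is July 9, 1997.
From April 28, 1992 through October 2, 1992 inclusive is 158 days; tolling adds 158 days: July 9, 1997 + 158 days = December 14, 1997.
From November 29, 1993 through January 1, 1994 inclusive is 34 days; tolling adds 34 days: December 14, 1997 + 34 days = January 17, 1998.
From August 2, 1994 through December 9, 1994 inclusive is 130 days; tolling adds 130 days: January 17, 1998 + 130 days = May 27, 1998.
May 27, 1998 is a Wednesday and not a day on which the transfer agent is closed, so no extension applies.

May 27, 1998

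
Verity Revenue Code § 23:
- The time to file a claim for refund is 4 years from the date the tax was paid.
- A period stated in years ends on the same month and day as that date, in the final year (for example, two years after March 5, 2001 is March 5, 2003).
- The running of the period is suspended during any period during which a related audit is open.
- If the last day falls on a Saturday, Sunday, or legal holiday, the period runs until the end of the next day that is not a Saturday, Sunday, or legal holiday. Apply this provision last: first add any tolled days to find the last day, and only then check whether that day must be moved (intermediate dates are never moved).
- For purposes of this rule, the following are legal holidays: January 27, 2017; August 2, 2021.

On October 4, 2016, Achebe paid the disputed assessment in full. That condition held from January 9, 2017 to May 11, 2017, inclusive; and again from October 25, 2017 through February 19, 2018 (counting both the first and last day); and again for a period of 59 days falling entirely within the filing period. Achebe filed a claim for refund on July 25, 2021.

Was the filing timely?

Yes

4 years after October 4, 2016 is October 4, 2020.
From January 9, 2017 through May 11, 2017 inclusive is 123 days; tolling adds 123 days: October 4, 2020 + 123 days = February 4, 2021.
From October 25, 2017 through February 19, 2018 inclusive is 118 days; tolling adds 118 days: February 4, 2021 + 118 days = June 2, 2021.
Tolling adds 59 days: June 2, 2021 + 59 days = July 31, 2021.
July 31, 2021 is Saturday; August 1, 2021 is Sunday; August 2, 2021 is a listed holiday. The next qualifying day is August 3, 2021.
The deadline is August 3, 2021; the filing on July 25, 2021 is on or before that date.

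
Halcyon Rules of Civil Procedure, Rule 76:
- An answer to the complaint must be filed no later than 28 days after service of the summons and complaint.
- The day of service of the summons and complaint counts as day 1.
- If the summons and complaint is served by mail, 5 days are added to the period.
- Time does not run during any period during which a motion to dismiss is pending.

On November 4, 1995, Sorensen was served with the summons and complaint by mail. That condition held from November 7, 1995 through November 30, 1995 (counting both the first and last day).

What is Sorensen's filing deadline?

December 30, 1995

Counting November 4, 1995 as day 1, day 28 is December 1, 1995.
Service was by mail, adding 5 days: December 1, 1995 + 5 days = December 6, 1995.
From November 7, 1995 through November 30, 1995 inclusive is 24 days; tolling adds 24 days: December 6, 1995 + 24 days = December 30, 1995.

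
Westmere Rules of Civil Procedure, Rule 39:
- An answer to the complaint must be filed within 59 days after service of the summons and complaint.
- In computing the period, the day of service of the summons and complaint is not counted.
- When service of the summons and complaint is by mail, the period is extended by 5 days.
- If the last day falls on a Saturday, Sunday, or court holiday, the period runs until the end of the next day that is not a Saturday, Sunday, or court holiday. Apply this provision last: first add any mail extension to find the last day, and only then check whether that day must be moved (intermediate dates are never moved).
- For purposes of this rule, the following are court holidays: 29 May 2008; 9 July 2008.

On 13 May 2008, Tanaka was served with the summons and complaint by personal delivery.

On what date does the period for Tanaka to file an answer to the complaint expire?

59 days after 13 May 2008 is July 11, 2008.
Service was not by mail, so no mail extension applies.
July 11, 2008 is a Friday and not a court holiday, so no extension applies.

July 11, 2008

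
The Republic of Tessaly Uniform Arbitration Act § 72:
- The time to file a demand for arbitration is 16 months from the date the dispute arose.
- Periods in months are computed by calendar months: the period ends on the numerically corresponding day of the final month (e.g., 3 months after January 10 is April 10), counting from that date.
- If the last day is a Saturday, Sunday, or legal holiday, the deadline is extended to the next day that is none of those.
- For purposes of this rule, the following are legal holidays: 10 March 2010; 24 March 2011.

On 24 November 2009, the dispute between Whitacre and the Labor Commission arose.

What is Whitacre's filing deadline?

16 months after 24 November 2009 is March 24, 2011.
March 24, 2011 is a listed holiday. The next qualifying day is March 25, 2011.

March 25, 2011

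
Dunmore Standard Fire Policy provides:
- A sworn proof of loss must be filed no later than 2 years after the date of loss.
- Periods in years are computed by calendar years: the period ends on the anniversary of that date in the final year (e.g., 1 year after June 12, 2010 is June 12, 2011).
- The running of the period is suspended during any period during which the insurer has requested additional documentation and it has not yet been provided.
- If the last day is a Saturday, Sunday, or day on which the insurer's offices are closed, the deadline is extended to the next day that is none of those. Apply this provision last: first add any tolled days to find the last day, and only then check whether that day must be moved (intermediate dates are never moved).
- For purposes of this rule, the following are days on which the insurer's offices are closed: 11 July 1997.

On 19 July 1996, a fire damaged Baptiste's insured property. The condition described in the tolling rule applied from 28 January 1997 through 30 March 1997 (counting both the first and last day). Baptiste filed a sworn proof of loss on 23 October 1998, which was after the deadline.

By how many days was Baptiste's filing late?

32 days

2 years after 19 July 1996 is July 19, 1998.
From January 28, 1997 through March 30, 1997 inclusive is 62 days; tolling adds 62 days: July 19, 1998 + 62 days = September 19, 1998.
September 19, 1998 is Saturday; September 20, 1998 is Sunday. The next qualifying day is September 21, 1998.
The deadline is September 21, 1998; from September 21, 1998 to October 23, 1998 is 32 days.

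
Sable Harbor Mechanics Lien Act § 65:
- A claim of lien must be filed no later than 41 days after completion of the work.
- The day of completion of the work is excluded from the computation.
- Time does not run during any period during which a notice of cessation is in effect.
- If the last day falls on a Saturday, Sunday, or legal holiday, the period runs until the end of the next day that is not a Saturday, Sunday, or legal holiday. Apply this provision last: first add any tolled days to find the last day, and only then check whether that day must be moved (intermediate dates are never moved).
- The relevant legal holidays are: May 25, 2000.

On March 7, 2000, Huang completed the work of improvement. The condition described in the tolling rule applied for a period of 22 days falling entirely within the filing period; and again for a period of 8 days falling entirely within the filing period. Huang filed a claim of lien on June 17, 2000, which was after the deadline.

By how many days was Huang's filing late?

31 days

41 days after March 7, 2000 is April 17, 2000.
Tolling adds 22 days: April 17, 2000 + 22 days = May 9, 2000.
Tolling adds 8 days: May 9, 2000 + 8 days = May 17, 2000.
May 17, 2000 is a Wednesday and not a legal holiday, so no extension applies.
The deadline is May 17, 2000; from May 17, 2000 to June 17, 2000 is 31 days.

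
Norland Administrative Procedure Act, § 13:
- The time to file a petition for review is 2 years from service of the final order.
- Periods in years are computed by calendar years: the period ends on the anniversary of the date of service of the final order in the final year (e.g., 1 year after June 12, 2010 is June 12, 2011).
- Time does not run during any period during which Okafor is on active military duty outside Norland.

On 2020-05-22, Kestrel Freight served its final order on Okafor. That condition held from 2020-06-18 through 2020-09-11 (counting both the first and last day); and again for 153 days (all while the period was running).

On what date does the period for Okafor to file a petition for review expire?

2 years after 2020-05-22 is May 22, 2022.
From June 18, 2020 through September 11, 2020 inclusive is 86 days; tolling adds 86 days: May 22, 2022 + 86 days = August 16, 2022.
Tolling adds 153 days: August 16, 2022 + 153 days = January 16, 2023.

January 16, 2023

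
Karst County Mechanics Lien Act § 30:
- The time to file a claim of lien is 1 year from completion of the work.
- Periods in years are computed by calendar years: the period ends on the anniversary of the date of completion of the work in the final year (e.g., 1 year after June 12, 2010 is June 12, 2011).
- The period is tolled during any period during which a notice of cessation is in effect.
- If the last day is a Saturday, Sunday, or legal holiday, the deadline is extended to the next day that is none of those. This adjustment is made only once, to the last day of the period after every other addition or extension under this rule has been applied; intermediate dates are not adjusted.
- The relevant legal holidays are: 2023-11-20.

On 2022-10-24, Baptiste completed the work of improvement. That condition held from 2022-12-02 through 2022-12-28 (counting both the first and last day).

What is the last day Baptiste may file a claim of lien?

1 year after 2022-10-24 is October 24, 2023.
From December 2, 2022 through December 28, 2022 inclusive is 27 days; tolling adds 27 days: October 24, 2023 + 27 days = November 20, 2023.
November 20, 2023 is a listed holiday. The next qualifying day is November 21, 2023.

November 21, 2023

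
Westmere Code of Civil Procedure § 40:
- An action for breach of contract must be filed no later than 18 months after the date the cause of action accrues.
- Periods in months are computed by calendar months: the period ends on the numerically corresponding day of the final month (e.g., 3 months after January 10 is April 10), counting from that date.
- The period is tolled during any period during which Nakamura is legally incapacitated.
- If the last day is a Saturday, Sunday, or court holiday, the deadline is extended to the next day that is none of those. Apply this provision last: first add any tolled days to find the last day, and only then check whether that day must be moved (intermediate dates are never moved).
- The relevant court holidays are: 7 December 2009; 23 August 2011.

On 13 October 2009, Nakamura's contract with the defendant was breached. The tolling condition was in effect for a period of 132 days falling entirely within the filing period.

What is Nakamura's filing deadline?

18 months after 13 October 2009 is April 13, 2011.
Tolling adds 132 days: April 13, 2011 + 132 days = August 23, 2011.
August 23, 2011 is a listed holiday. The next qualifying day is August 24, 2011.

August 24, 2011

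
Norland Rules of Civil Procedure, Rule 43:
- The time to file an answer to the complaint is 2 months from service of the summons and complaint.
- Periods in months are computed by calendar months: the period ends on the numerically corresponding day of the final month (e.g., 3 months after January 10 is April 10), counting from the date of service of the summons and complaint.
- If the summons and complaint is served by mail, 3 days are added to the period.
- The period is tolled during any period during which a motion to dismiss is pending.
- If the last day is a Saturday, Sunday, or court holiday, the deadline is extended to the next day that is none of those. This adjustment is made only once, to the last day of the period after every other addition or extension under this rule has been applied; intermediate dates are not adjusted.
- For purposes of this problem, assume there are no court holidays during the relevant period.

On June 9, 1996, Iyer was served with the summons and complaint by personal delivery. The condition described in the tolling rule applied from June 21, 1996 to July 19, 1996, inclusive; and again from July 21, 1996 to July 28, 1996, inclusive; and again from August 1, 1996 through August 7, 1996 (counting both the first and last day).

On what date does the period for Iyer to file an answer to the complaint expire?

September 23, 1996

2 months after June 9, 1996 is August 9, 1996.
Service was not by mail, so no mail extension applies.
From June 21, 1996 through July 19, 1996 inclusive is 29 days; tolling adds 29 days: August 9, 1996 + 29 days = September 7, 1996.
From July 21, 1996 through July 28, 1996 inclusive is 8 days; tolling adds 8 days: September 7, 1996 + 8 days = September 15, 1996.
From August 1, 1996 through August 7, 1996 inclusive is 7 days; tolling adds 7 days: September 15, 1996 + 7 days = September 22, 1996.
September 22, 1996 is Sunday. The next qualifying day is September 23, 1996.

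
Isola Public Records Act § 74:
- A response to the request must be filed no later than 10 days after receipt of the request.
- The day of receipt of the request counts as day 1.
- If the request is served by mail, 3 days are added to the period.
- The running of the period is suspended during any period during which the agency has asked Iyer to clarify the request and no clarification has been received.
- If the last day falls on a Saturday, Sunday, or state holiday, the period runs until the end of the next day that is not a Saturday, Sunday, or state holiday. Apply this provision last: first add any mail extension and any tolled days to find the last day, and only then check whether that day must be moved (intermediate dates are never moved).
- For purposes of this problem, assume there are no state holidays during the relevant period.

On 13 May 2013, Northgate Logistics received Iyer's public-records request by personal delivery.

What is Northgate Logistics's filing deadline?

Counting 13 May 2013 as day 1, day 10 is May 22, 2013.
Service was not by mail, so no mail extension applies.
May 22, 2013 is a Wednesday and not a state holiday, so no extension applies.

May 22, 2013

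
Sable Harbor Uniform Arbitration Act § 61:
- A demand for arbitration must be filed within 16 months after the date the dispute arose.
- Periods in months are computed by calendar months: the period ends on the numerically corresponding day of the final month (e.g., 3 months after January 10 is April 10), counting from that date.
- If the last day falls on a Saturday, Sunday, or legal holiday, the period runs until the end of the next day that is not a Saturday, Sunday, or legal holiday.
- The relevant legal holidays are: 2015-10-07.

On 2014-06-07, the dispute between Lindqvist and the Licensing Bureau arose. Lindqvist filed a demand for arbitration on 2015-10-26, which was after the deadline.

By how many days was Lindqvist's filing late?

18 days

16 months after 2014-06-07 is October 7, 2015.
October 7, 2015 is a listed holiday. The next qualifying day is October 8, 2015.
The deadline is October 8, 2015; from October 8, 2015 to October 26, 2015 is 18 days.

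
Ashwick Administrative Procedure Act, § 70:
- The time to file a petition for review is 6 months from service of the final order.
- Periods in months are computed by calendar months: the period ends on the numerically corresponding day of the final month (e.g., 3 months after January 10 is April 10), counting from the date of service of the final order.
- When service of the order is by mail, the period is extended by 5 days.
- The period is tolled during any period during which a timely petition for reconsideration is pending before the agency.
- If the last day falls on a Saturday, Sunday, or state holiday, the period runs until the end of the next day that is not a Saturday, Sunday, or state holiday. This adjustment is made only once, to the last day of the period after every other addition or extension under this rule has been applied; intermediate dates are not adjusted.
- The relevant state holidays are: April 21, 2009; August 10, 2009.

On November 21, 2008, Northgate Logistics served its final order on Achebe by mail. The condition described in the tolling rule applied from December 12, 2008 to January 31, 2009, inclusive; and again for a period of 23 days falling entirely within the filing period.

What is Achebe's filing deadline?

6 months after November 21, 2008 is May 21, 2009.
Service was by mail, adding 5 days: May 21, 2009 + 5 days = May 26, 2009.
From December 12, 2008 through January 31, 2009 inclusive is 51 days; tolling adds 51 days: May 26, 2009 + 51 days = July 16, 2009.
Tolling adds 23 days: July 16, 2009 + 23 days = August 8, 2009.
August 8, 2009 is Saturday; August 9, 2009 is Sunday; August 10, 2009 is a listed holiday. The next qualifying day is August 11, 2009.

August 11, 2009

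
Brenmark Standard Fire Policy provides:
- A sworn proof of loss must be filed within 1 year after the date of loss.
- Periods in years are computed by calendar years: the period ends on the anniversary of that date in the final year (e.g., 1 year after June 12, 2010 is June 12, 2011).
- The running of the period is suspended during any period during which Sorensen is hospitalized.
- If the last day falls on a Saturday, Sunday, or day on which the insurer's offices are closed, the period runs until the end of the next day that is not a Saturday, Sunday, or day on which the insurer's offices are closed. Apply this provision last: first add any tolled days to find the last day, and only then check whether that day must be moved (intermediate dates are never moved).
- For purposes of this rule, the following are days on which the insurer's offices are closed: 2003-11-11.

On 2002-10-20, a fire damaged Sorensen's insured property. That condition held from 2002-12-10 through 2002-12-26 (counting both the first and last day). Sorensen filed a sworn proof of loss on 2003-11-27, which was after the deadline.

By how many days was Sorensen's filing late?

21 days

1 year after 2002-10-20 is October 20, 2003.
From December 10, 2002 through December 26, 2002 inclusive is 17 days; tolling adds 17 days: October 20, 2003 + 17 days = November 6, 2003.
November 6, 2003 is a Thursday and not a day on which the insurer's offices are closed, so no extension applies.
The deadline is November 6, 2003; from November 6, 2003 to November 27, 2003 is 21 days.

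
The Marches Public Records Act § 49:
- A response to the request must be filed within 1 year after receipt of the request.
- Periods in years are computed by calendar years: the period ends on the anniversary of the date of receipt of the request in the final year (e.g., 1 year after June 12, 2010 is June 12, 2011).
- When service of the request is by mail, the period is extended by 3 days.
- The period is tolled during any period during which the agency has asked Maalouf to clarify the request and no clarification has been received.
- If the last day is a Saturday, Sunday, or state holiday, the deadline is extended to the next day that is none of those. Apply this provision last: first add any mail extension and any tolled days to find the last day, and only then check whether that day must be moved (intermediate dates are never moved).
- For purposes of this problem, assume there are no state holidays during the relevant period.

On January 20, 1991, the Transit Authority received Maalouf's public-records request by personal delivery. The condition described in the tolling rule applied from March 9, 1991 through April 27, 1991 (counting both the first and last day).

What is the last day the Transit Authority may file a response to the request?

March 10, 1992

1 year after January 20, 1991 is January 20, 1992.
Service was not by mail, so no mail extension applies.
From March 9, 1991 through April 27, 1991 inclusive is 50 days; tolling adds 50 days: January 20, 1992 + 50 days = March 10, 1992.
March 10, 1992 is a Tuesday and not a state holiday, so no extension applies.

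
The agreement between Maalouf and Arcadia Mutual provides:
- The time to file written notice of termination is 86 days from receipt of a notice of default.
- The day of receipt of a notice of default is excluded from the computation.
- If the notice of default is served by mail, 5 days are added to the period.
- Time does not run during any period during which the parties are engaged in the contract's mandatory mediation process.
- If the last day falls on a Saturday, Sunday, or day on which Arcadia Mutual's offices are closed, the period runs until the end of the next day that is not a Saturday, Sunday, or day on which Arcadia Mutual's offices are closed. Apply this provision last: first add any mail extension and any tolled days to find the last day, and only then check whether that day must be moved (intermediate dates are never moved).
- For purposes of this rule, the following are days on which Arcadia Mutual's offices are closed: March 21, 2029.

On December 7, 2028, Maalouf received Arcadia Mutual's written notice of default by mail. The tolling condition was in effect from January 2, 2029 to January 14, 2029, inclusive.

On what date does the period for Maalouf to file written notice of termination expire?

March 22, 2029

86 days after December 7, 2028 is March 3, 2029.
Service was by mail, adding 5 days: March 3, 2029 + 5 days = March 8, 2029.
From January 2, 2029 through January 14, 2029 inclusive is 13 days; tolling adds 13 days: March 8, 2029 + 13 days = March 21, 2029.
March 21, 2029 is a listed holiday. The next qualifying day is March 22, 2029.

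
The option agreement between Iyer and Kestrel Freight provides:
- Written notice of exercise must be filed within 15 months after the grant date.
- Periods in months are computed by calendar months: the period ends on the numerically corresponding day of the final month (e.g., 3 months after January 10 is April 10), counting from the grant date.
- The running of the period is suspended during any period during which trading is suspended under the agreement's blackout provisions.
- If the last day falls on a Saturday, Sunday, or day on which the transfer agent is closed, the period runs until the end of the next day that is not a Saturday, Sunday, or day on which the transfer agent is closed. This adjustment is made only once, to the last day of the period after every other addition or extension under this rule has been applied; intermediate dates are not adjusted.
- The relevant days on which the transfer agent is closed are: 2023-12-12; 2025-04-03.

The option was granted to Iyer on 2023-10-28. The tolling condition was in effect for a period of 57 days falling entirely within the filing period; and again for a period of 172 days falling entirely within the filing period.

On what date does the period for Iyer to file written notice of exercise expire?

15 months after 2023-10-28 is January 28, 2025.
Tolling adds 57 days: January 28, 2025 + 57 days = March 26, 2025.
Tolling adds 172 days: March 26, 2025 + 172 days = September 14, 2025.
September 14, 2025 is Sunday. The next qualifying day is September 15, 2025.

September 15, 2025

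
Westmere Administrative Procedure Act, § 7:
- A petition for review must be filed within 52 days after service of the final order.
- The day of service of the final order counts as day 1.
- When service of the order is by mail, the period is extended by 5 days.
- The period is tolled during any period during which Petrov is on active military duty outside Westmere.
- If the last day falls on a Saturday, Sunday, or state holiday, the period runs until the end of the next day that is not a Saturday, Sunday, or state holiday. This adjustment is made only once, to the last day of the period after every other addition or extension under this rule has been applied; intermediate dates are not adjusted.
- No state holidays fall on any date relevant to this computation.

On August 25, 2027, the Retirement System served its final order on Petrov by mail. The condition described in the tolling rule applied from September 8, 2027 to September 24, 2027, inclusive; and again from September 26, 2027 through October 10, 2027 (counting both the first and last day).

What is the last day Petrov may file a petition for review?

Counting August 25, 2027 as day 1, day 52 is October 15, 2027.
Service was by mail, adding 5 days: October 15, 2027 + 5 days = October 20, 2027.
From September 8, 2027 through September 24, 2027 inclusive is 17 days; tolling adds 17 days: October 20, 2027 + 17 days = November 6, 2027.
From September 26, 2027 through October 10, 2027 inclusive is 15 days; tolling adds 15 days: November 6, 2027 + 15 days = November 21, 2027.
November 21, 2027 is Sunday. The next qualifying day is November 22, 2027.

November 22, 2027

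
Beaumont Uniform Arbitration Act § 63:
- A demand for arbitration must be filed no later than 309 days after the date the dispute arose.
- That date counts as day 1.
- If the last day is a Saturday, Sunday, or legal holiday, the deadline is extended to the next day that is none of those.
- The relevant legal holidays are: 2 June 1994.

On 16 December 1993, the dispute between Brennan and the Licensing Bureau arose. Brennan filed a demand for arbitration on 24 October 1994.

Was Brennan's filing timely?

No

Counting 16 December 1993 as day 1, day 309 is October 20, 1994.
October 20, 1994 is a Thursday and not a legal holiday, so no extension applies.
The deadline is October 20, 1994; the filing on October 24, 1994 is after that date.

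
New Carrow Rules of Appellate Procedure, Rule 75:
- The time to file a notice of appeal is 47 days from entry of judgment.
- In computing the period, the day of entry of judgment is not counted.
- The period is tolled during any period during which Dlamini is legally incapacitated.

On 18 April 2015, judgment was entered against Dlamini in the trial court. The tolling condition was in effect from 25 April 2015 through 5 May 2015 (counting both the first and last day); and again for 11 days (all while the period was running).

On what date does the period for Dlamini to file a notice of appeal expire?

June 26, 2015

47 days after 18 April 2015 is June 4, 2015.
From April 25, 2015 through May 5, 2015 inclusive is 11 days; tolling adds 11 days: June 4, 2015 + 11 days = June 15, 2015.
Tolling adds 11 days: June 15, 2015 + 11 days = June 26, 2015.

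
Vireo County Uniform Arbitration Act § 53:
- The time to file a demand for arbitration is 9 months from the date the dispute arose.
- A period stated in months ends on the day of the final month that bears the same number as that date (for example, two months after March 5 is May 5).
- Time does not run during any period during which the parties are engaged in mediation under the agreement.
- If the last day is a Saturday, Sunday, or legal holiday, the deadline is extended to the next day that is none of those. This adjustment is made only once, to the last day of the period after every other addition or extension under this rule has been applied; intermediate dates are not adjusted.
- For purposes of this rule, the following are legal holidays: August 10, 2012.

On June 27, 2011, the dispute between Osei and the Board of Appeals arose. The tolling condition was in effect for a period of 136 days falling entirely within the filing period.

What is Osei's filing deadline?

9 months after June 27, 2011 is March 27, 2012.
Tolling adds 136 days: March 27, 2012 + 136 days = August 10, 2012.
August 10, 2012 is a listed holiday; August 11, 2012 is Saturday; August 12, 2012 is Sunday. The next qualifying day is August 13, 2012.

August 13, 2012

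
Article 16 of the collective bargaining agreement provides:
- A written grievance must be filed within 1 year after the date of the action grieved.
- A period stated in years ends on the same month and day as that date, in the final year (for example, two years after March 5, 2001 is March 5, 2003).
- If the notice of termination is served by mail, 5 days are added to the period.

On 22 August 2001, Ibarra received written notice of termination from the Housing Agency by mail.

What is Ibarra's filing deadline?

August 27, 2002

1 year after 22 August 2001 is August 22, 2002.
Service was by mail, adding 5 days: August 22, 2002 + 5 days = August 27, 2002.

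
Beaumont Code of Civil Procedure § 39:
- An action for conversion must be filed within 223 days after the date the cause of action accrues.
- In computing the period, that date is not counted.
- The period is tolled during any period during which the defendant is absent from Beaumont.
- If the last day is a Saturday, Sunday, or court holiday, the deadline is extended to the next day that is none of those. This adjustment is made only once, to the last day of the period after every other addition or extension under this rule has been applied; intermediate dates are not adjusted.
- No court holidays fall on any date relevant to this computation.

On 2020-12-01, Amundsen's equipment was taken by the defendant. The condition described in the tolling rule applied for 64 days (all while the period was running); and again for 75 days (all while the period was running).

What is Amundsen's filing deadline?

223 days after 2020-12-01 is July 12, 2021.
Tolling adds 64 days: July 12, 2021 + 64 days = September 14, 2021.
Tolling adds 75 days: September 14, 2021 + 75 days = November 28, 2021.
November 28, 2021 is Sunday. The next qualifying day is November 29, 2021.

November 29, 2021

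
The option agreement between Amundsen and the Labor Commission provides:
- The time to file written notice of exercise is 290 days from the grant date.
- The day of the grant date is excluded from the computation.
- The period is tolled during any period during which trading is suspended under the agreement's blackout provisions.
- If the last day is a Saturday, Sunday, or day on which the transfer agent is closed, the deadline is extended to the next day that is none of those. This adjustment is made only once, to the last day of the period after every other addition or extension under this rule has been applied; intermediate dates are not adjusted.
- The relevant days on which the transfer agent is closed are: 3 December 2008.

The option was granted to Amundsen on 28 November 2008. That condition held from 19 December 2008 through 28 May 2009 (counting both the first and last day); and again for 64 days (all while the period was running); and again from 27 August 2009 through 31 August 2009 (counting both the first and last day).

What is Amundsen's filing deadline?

May 3, 2010

290 days after 28 November 2008 is September 14, 2009.
From December 19, 2008 through May 28, 2009 inclusive is 161 days; tolling adds 161 days: September 14, 2009 + 161 days = February 22, 2010.
Tolling adds 64 days: February 22, 2010 + 64 days = April 27, 2010.
From August 27, 2009 through August 31, 2009 inclusive is 5 days; tolling adds 5 days: April 27, 2010 + 5 days = May 2, 2010.
May 2, 2010 is Sunday. The next qualifying day is May 3, 2010.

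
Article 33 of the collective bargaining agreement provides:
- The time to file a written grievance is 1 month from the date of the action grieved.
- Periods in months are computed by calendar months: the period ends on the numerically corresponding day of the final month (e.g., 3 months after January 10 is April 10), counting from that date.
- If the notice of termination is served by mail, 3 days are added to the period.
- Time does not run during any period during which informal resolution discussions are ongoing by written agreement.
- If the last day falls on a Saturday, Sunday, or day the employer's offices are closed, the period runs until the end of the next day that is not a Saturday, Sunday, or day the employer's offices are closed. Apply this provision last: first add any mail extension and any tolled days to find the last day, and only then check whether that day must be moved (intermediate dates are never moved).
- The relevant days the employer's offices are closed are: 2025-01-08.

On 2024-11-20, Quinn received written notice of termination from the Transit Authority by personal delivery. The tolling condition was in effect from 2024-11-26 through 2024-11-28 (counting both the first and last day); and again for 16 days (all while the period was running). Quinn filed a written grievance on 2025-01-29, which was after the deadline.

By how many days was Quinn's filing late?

20 days

1 month after 2024-11-20 is December 20, 2024.
Service was not by mail, so no mail extension applies.
From November 26, 2024 through November 28, 2024 inclusive is 3 days; tolling adds 3 days: December 20, 2024 + 3 days = December 23, 2024.
Tolling adds 16 days: December 23, 2024 + 16 days = January 8, 2025.
January 8, 2025 is a listed holiday. The next qualifying day is January 9, 2025.
The deadline is January 9, 2025; from January 9, 2025 to January 29, 2025 is 20 days.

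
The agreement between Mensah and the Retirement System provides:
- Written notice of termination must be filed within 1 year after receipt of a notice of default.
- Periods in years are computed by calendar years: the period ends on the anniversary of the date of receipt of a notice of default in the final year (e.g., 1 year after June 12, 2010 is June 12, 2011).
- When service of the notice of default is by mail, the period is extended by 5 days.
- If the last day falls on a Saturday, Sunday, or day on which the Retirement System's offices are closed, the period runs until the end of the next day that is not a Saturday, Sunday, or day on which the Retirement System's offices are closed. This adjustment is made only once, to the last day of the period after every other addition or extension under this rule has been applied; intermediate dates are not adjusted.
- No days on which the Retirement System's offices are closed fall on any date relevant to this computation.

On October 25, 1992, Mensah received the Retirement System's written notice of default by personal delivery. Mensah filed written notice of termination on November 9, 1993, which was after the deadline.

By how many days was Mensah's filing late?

15 days

1 year after October 25, 1992 is October 25, 1993.
Service was not by mail, so no mail extension applies.
October 25, 1993 is a Monday and not a day on which the Retirement System's offices are closed, so no extension applies.
The deadline is October 25, 1993; from October 25, 1993 to November 9, 1993 is 15 days.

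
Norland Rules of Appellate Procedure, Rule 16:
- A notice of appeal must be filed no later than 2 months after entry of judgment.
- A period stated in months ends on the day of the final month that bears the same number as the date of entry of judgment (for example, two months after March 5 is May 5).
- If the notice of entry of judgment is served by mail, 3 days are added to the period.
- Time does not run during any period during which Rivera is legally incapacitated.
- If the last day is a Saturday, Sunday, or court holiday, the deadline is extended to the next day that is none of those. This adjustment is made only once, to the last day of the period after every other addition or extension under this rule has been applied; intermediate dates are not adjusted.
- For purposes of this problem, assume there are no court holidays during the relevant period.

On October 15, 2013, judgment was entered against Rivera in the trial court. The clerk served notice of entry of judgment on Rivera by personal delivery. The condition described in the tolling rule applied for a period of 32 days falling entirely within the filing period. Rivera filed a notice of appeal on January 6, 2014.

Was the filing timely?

Yes

2 months after October 15, 2013 is December 15, 2013.
Service was not by mail, so no mail extension applies.
Tolling adds 32 days: December 15, 2013 + 32 days = January 16, 2014.
January 16, 2014 is a Thursday and not a court holiday, so no extension applies.
The deadline is January 16, 2014; the filing on January 6, 2014 is on or before that date.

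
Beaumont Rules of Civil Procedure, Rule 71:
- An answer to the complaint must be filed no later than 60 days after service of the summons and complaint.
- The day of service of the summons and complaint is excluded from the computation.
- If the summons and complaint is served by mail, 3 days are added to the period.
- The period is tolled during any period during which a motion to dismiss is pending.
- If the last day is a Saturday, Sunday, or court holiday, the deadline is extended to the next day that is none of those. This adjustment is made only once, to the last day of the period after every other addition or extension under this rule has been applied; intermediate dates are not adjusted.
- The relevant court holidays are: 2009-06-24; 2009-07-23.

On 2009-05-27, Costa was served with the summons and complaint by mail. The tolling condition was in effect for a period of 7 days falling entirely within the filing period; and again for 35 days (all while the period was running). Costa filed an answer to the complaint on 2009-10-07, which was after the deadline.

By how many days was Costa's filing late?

28 days

60 days after 2009-05-27 is July 26, 2009.
Service was by mail, adding 3 days: July 26, 2009 + 3 days = July 29, 2009.
Tolling adds 7 days: July 29, 2009 + 7 days = August 5, 2009.
Tolling adds 35 days: August 5, 2009 + 35 days = September 9, 2009.
September 9, 2009 is a Wednesday and not a court holiday, so no extension applies.
The deadline is September 9, 2009; from September 9, 2009 to October 7, 2009 is 28 days.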